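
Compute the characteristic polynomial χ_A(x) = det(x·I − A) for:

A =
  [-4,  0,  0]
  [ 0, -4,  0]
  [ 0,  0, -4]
x^3 + 12*x^2 + 48*x + 64

Expanding det(x·I − A) (e.g. by cofactor expansion or by noting that A is similar to its Jordan form J, which has the same characteristic polynomial as A) gives
  χ_A(x) = x^3 + 12*x^2 + 48*x + 64
which factors as (x + 4)^3. The eigenvalues (with algebraic multiplicities) are λ = -4 with multiplicity 3.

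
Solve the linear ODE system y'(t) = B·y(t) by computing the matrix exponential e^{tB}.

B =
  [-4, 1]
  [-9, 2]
e^{tB} =
  [-3*t*exp(-t) + exp(-t), t*exp(-t)]
  [-9*t*exp(-t), 3*t*exp(-t) + exp(-t)]

Strategy: write B = P · J · P⁻¹ where J is a Jordan canonical form, so e^{tB} = P · e^{tJ} · P⁻¹, and e^{tJ} can be computed block-by-block.

B has Jordan form
J =
  [-1,  1]
  [ 0, -1]
(up to reordering of blocks).

Per-block formulas:
  For a 2×2 Jordan block J_2(-1): exp(t · J_2(-1)) = e^(-1t)·(I + t·N), where N is the 2×2 nilpotent shift.

After assembling e^{tJ} and conjugating by P, we get:

e^{tB} =
  [-3*t*exp(-t) + exp(-t), t*exp(-t)]
  [-9*t*exp(-t), 3*t*exp(-t) + exp(-t)]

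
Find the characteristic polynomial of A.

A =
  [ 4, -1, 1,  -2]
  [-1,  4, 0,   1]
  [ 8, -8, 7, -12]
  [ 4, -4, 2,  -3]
x^4 - 12*x^3 + 54*x^2 - 108*x + 81

Expanding det(x·I − A) (e.g. by cofactor expansion or by noting that A is similar to its Jordan form J, which has the same characteristic polynomial as A) gives
  χ_A(x) = x^4 - 12*x^3 + 54*x^2 - 108*x + 81
which factors as (x - 3)^4. The eigenvalues (with algebraic multiplicities) are λ = 3 with multiplicity 4.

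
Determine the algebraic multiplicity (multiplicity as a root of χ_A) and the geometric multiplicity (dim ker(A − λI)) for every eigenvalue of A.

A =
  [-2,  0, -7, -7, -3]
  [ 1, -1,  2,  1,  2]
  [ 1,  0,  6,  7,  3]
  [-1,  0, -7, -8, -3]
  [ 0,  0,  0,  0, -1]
λ = -2: alg = 1, geom = 1; λ = -1: alg = 4, geom = 3

Step 1 — factor the characteristic polynomial to read off the algebraic multiplicities:
  χ_A(x) = (x + 1)^4*(x + 2)

Step 2 — compute geometric multiplicities via the rank-nullity identity g(λ) = n − rank(A − λI):
  rank(A − (-2)·I) = 4, so dim ker(A − (-2)·I) = n − 4 = 1
  rank(A − (-1)·I) = 2, so dim ker(A − (-1)·I) = n − 2 = 3

Summary:
  λ = -2: algebraic multiplicity = 1, geometric multiplicity = 1
  λ = -1: algebraic multiplicity = 4, geometric multiplicity = 3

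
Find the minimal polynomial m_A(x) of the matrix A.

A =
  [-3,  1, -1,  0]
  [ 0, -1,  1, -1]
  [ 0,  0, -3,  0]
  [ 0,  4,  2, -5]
x^3 + 9*x^2 + 27*x + 27

The characteristic polynomial is χ_A(x) = (x + 3)^4, so the eigenvalues are known. The minimal polynomial is
  m_A(x) = Π_λ (x − λ)^{k_λ}
where k_λ is the size of the *largest* Jordan block for λ (equivalently, the smallest k with (A − λI)^k v = 0 for every generalised eigenvector v of λ).

  λ = -3: largest Jordan block has size 3, contributing (x + 3)^3

So m_A(x) = (x + 3)^3 = x^3 + 9*x^2 + 27*x + 27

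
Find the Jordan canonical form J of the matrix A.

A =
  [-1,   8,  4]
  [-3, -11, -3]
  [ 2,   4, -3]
J_2(-5) ⊕ J_1(-5)

The characteristic polynomial is
  det(x·I − A) = x^3 + 15*x^2 + 75*x + 125 = (x + 5)^3

Eigenvalues and multiplicities (the geometric multiplicity of λ is n − rank(A − λI), which equals the number of Jordan blocks for λ):
  λ = -5: algebraic multiplicity = 3, geometric multiplicity = 2

Determining the block sizes for each eigenvalue:
  λ = -5: 2 blocks summing to 3 forces exactly one block of size 2 and the rest size 1 → block sizes [2, 1]

Assembling the blocks gives a Jordan form
J =
  [-5,  1,  0]
  [ 0, -5,  0]
  [ 0,  0, -5]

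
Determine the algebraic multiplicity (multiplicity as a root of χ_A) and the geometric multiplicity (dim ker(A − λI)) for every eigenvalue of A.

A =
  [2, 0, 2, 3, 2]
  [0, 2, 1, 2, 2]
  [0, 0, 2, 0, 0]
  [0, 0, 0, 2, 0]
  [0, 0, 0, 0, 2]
λ = 2: alg = 5, geom = 3

Step 1 — factor the characteristic polynomial to read off the algebraic multiplicities:
  χ_A(x) = (x - 2)^5

Step 2 — compute geometric multiplicities via the rank-nullity identity g(λ) = n − rank(A − λI):
  rank(A − (2)·I) = 2, so dim ker(A − (2)·I) = n − 2 = 3

Summary:
  λ = 2: algebraic multiplicity = 5, geometric multiplicity = 3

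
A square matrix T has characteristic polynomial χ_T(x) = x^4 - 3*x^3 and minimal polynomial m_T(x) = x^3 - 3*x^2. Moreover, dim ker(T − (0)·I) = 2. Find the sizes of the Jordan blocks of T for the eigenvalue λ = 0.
Block sizes for λ = 0: [2, 1]

Step 1 — from the characteristic polynomial, algebraic multiplicity of λ = 0 is 3. From dim ker(T − (0)·I) = 2, there are exactly 2 Jordan blocks for λ = 0.
Step 2 — from the minimal polynomial, the factor (x − 0)^2 tells us the largest block for λ = 0 has size 2.
Step 3 — with total size 3, 2 blocks, and largest block 2, the block sizes (in nonincreasing order) are [2, 1].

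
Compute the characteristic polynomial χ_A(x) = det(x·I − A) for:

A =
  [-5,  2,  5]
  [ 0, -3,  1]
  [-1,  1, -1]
x^3 + 9*x^2 + 27*x + 27

Expanding det(x·I − A) (e.g. by cofactor expansion or by noting that A is similar to its Jordan form J, which has the same characteristic polynomial as A) gives
  χ_A(x) = x^3 + 9*x^2 + 27*x + 27
which factors as (x + 3)^3. The eigenvalues (with algebraic multiplicities) are λ = -3 with multiplicity 3.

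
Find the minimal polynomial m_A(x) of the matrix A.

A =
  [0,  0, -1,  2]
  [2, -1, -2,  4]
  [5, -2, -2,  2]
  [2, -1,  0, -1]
x^2 + 2*x + 1

The characteristic polynomial is χ_A(x) = (x + 1)^4, so the eigenvalues are known. The minimal polynomial is
  m_A(x) = Π_λ (x − λ)^{k_λ}
where k_λ is the size of the *largest* Jordan block for λ (equivalently, the smallest k with (A − λI)^k v = 0 for every generalised eigenvector v of λ).

  λ = -1: largest Jordan block has size 2, contributing (x + 1)^2

So m_A(x) = (x + 1)^2 = x^2 + 2*x + 1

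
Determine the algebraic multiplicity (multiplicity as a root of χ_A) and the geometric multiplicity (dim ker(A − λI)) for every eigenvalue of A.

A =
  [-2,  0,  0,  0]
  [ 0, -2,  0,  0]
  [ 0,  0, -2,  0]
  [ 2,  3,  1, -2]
λ = -2: alg = 4, geom = 3

Step 1 — factor the characteristic polynomial to read off the algebraic multiplicities:
  χ_A(x) = (x + 2)^4

Step 2 — compute geometric multiplicities via the rank-nullity identity g(λ) = n − rank(A − λI):
  rank(A − (-2)·I) = 1, so dim ker(A − (-2)·I) = n − 1 = 3

Summary:
  λ = -2: algebraic multiplicity = 4, geometric multiplicity = 3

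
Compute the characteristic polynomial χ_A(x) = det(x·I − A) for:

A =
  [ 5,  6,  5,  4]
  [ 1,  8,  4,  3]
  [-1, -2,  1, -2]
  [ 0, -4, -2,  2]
x^4 - 16*x^3 + 96*x^2 - 256*x + 256

Expanding det(x·I − A) (e.g. by cofactor expansion or by noting that A is similar to its Jordan form J, which has the same characteristic polynomial as A) gives
  χ_A(x) = x^4 - 16*x^3 + 96*x^2 - 256*x + 256
which factors as (x - 4)^4. The eigenvalues (with algebraic multiplicities) are λ = 4 with multiplicity 4.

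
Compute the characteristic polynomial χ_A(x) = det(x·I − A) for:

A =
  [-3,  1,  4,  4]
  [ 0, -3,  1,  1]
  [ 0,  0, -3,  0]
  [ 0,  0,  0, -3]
x^4 + 12*x^3 + 54*x^2 + 108*x + 81

Expanding det(x·I − A) (e.g. by cofactor expansion or by noting that A is similar to its Jordan form J, which has the same characteristic polynomial as A) gives
  χ_A(x) = x^4 + 12*x^3 + 54*x^2 + 108*x + 81
which factors as (x + 3)^4. The eigenvalues (with algebraic multiplicities) are λ = -3 with multiplicity 4.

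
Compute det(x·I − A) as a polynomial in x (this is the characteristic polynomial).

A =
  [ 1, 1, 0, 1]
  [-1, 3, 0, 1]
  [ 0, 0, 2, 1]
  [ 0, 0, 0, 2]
x^4 - 8*x^3 + 24*x^2 - 32*x + 16

Expanding det(x·I − A) (e.g. by cofactor expansion or by noting that A is similar to its Jordan form J, which has the same characteristic polynomial as A) gives
  χ_A(x) = x^4 - 8*x^3 + 24*x^2 - 32*x + 16
which factors as (x - 2)^4. The eigenvalues (with algebraic multiplicities) are λ = 2 with multiplicity 4.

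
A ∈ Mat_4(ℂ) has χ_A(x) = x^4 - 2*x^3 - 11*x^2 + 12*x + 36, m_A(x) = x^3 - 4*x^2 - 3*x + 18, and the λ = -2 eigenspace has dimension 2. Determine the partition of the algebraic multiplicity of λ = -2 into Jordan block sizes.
Block sizes for λ = -2: [1, 1]

Step 1 — from the characteristic polynomial, algebraic multiplicity of λ = -2 is 2. From dim ker(A − (-2)·I) = 2, there are exactly 2 Jordan blocks for λ = -2.
Step 2 — from the minimal polynomial, the factor (x + 2) tells us the largest block for λ = -2 has size 1.
Step 3 — with total size 2, 2 blocks, and largest block 1, the block sizes (in nonincreasing order) are [1, 1].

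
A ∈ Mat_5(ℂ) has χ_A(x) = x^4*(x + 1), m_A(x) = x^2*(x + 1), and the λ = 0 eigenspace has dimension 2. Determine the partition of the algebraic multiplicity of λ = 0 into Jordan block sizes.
Block sizes for λ = 0: [2, 2]

Step 1 — from the characteristic polynomial, algebraic multiplicity of λ = 0 is 4. From dim ker(A − (0)·I) = 2, there are exactly 2 Jordan blocks for λ = 0.
Step 2 — from the minimal polynomial, the factor (x − 0)^2 tells us the largest block for λ = 0 has size 2.
Step 3 — with total size 4, 2 blocks, and largest block 2, the block sizes (in nonincreasing order) are [2, 2].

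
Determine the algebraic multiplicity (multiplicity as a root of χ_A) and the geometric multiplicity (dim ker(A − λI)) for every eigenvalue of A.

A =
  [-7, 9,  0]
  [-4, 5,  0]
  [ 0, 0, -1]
λ = -1: alg = 3, geom = 2

Step 1 — factor the characteristic polynomial to read off the algebraic multiplicities:
  χ_A(x) = (x + 1)^3

Step 2 — compute geometric multiplicities via the rank-nullity identity g(λ) = n − rank(A − λI):
  rank(A − (-1)·I) = 1, so dim ker(A − (-1)·I) = n − 1 = 2

Summary:
  λ = -1: algebraic multiplicity = 3, geometric multiplicity = 2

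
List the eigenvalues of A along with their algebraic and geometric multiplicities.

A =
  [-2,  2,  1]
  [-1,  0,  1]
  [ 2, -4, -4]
λ = -2: alg = 3, geom = 1

Step 1 — factor the characteristic polynomial to read off the algebraic multiplicities:
  χ_A(x) = (x + 2)^3

Step 2 — compute geometric multiplicities via the rank-nullity identity g(λ) = n − rank(A − λI):
  rank(A − (-2)·I) = 2, so dim ker(A − (-2)·I) = n − 2 = 1

Summary:
  λ = -2: algebraic multiplicity = 3, geometric multiplicity = 1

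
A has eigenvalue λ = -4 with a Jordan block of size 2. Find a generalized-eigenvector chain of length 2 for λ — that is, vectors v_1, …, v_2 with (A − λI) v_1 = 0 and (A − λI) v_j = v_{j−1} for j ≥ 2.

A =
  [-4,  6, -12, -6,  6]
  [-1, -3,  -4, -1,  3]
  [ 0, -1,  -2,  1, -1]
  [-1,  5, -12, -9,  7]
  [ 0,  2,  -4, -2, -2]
A Jordan chain for λ = -4 of length 2:
v_1 = (0, -1, 0, -1, 0)ᵀ
v_2 = (1, 0, 0, 0, 0)ᵀ

Let N = A − (-4)·I. We want v_2 with N^2 v_2 = 0 but N^1 v_2 ≠ 0; then v_{j-1} := N · v_j for j = 2, …, 2.

Pick v_2 = (1, 0, 0, 0, 0)ᵀ.
Then v_1 = N · v_2 = (0, -1, 0, -1, 0)ᵀ.

Sanity check: (A − (-4)·I) v_1 = (0, 0, 0, 0, 0)ᵀ = 0. ✓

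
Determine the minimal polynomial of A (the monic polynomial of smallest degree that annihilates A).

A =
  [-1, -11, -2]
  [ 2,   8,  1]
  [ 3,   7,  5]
x^3 - 12*x^2 + 48*x - 64

The characteristic polynomial is χ_A(x) = (x - 4)^3, so the eigenvalues are known. The minimal polynomial is
  m_A(x) = Π_λ (x − λ)^{k_λ}
where k_λ is the size of the *largest* Jordan block for λ (equivalently, the smallest k with (A − λI)^k v = 0 for every generalised eigenvector v of λ).

  λ = 4: largest Jordan block has size 3, contributing (x − 4)^3

So m_A(x) = (x - 4)^3 = x^3 - 12*x^2 + 48*x - 64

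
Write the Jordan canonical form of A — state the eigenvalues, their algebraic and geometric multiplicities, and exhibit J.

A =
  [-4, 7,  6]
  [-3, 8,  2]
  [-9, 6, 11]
J_3(5)

The characteristic polynomial is
  det(x·I − A) = x^3 - 15*x^2 + 75*x - 125 = (x - 5)^3

Eigenvalues and multiplicities (the geometric multiplicity of λ is n − rank(A − λI), which equals the number of Jordan blocks for λ):
  λ = 5: algebraic multiplicity = 3, geometric multiplicity = 1

Determining the block sizes for each eigenvalue:
  λ = 5: one block (gm = 1), so the single block has size am = 3 → block sizes [3]

Assembling the blocks gives a Jordan form
J =
  [5, 1, 0]
  [0, 5, 1]
  [0, 0, 5]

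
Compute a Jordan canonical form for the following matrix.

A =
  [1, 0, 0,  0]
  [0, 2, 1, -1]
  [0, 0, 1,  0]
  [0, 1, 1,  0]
J_2(1) ⊕ J_1(1) ⊕ J_1(1)

The characteristic polynomial is
  det(x·I − A) = x^4 - 4*x^3 + 6*x^2 - 4*x + 1 = (x - 1)^4

Eigenvalues and multiplicities (the geometric multiplicity of λ is n − rank(A − λI), which equals the number of Jordan blocks for λ):
  λ = 1: algebraic multiplicity = 4, geometric multiplicity = 3

Determining the block sizes for each eigenvalue:
  λ = 1: 3 blocks summing to 4 forces exactly one block of size 2 and the rest size 1 → block sizes [2, 1, 1]

Assembling the blocks gives a Jordan form
J =
  [1, 1, 0, 0]
  [0, 1, 0, 0]
  [0, 0, 1, 0]
  [0, 0, 0, 1]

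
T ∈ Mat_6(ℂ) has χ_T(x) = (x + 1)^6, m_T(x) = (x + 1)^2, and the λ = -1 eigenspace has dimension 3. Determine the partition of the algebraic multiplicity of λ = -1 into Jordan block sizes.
Block sizes for λ = -1: [2, 2, 2]

Step 1 — from the characteristic polynomial, algebraic multiplicity of λ = -1 is 6. From dim ker(T − (-1)·I) = 3, there are exactly 3 Jordan blocks for λ = -1.
Step 2 — from the minimal polynomial, the factor (x + 1)^2 tells us the largest block for λ = -1 has size 2.
Step 3 — with total size 6, 3 blocks, and largest block 2, the block sizes (in nonincreasing order) are [2, 2, 2].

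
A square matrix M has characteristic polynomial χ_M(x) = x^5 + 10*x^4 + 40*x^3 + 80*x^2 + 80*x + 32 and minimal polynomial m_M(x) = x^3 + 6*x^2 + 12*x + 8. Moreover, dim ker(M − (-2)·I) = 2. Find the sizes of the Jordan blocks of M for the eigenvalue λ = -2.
Block sizes for λ = -2: [3, 2]

Step 1 — from the characteristic polynomial, algebraic multiplicity of λ = -2 is 5. From dim ker(M − (-2)·I) = 2, there are exactly 2 Jordan blocks for λ = -2.
Step 2 — from the minimal polynomial, the factor (x + 2)^3 tells us the largest block for λ = -2 has size 3.
Step 3 — with total size 5, 2 blocks, and largest block 3, the block sizes (in nonincreasing order) are [3, 2].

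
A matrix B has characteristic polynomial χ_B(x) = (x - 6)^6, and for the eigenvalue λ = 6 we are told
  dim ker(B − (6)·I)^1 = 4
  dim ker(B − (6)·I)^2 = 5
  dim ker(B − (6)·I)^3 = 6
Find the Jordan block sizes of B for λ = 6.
Block sizes for λ = 6: [3, 1, 1, 1]

From the dimensions of kernels of powers, the number of Jordan blocks of size at least j is d_j − d_{j−1} where d_j = dim ker(N^j) (with d_0 = 0). Computing the differences gives [4, 1, 1].
The number of blocks of size exactly k is (#blocks of size ≥ k) − (#blocks of size ≥ k + 1), so the partition is: 3 block(s) of size 1, 1 block(s) of size 3.
In nonincreasing order the block sizes are [3, 1, 1, 1].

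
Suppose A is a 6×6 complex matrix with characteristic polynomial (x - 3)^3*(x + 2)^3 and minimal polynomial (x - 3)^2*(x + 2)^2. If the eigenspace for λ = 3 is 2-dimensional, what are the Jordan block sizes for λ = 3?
Block sizes for λ = 3: [2, 1]

Step 1 — from the characteristic polynomial, algebraic multiplicity of λ = 3 is 3. From dim ker(A − (3)·I) = 2, there are exactly 2 Jordan blocks for λ = 3.
Step 2 — from the minimal polynomial, the factor (x − 3)^2 tells us the largest block for λ = 3 has size 2.
Step 3 — with total size 3, 2 blocks, and largest block 2, the block sizes (in nonincreasing order) are [2, 1].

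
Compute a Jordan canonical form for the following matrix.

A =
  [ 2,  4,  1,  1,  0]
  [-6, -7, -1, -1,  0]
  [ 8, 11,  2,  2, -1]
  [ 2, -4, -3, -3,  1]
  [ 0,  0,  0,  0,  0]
J_3(-2) ⊕ J_2(0)

The characteristic polynomial is
  det(x·I − A) = x^5 + 6*x^4 + 12*x^3 + 8*x^2 = x^2*(x + 2)^3

Eigenvalues and multiplicities (the geometric multiplicity of λ is n − rank(A − λI), which equals the number of Jordan blocks for λ):
  λ = -2: algebraic multiplicity = 3, geometric multiplicity = 1
  λ = 0: algebraic multiplicity = 2, geometric multiplicity = 1

Determining the block sizes for each eigenvalue:
  λ = -2: one block (gm = 1), so the single block has size am = 3 → block sizes [3]
  λ = 0: one block (gm = 1), so the single block has size am = 2 → block sizes [2]

Assembling the blocks gives a Jordan form
J =
  [-2,  1,  0, 0, 0]
  [ 0, -2,  1, 0, 0]
  [ 0,  0, -2, 0, 0]
  [ 0,  0,  0, 0, 1]
  [ 0,  0,  0, 0, 0]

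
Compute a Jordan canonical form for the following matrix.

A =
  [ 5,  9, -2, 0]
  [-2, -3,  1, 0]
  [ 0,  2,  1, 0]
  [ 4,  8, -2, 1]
J_3(1) ⊕ J_1(1)

The characteristic polynomial is
  det(x·I − A) = x^4 - 4*x^3 + 6*x^2 - 4*x + 1 = (x - 1)^4

Eigenvalues and multiplicities (the geometric multiplicity of λ is n − rank(A − λI), which equals the number of Jordan blocks for λ):
  λ = 1: algebraic multiplicity = 4, geometric multiplicity = 2

Determining the block sizes for each eigenvalue:
  λ = 1: with am = 4 and gm = 2, the partition is not yet determined (e.g. several partitions of 4 into 2 parts exist). Let N = A − (1)·I. Computing rank(N^1) = 2, rank(N^2) = 1, rank(N^3) = 0; the number of blocks of size ≥ j is rank(N^{j−1}) − rank(N^j), giving [2, 1, 1]. So we have 1 block(s) of size 3, 1 block(s) of size 1 → block sizes [3, 1]

Assembling the blocks gives a Jordan form
J =
  [1, 1, 0, 0]
  [0, 1, 1, 0]
  [0, 0, 1, 0]
  [0, 0, 0, 1]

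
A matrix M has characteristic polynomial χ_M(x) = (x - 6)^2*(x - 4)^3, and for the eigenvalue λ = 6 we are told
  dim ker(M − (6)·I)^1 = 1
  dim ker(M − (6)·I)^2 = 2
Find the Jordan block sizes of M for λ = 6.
Block sizes for λ = 6: [2]

From the dimensions of kernels of powers, the number of Jordan blocks of size at least j is d_j − d_{j−1} where d_j = dim ker(N^j) (with d_0 = 0). Computing the differences gives [1, 1].
The number of blocks of size exactly k is (#blocks of size ≥ k) − (#blocks of size ≥ k + 1), so the partition is: 1 block(s) of size 2.
In nonincreasing order the block sizes are [2].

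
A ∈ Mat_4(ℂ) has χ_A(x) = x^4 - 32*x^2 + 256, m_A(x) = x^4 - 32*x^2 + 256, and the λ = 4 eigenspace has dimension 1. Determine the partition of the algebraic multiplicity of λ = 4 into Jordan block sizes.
Block sizes for λ = 4: [2]

Step 1 — from the characteristic polynomial, algebraic multiplicity of λ = 4 is 2. From dim ker(A − (4)·I) = 1, there are exactly 1 Jordan blocks for λ = 4.
Step 2 — from the minimal polynomial, the factor (x − 4)^2 tells us the largest block for λ = 4 has size 2.
Step 3 — with total size 2, 1 blocks, and largest block 2, the block sizes (in nonincreasing order) are [2].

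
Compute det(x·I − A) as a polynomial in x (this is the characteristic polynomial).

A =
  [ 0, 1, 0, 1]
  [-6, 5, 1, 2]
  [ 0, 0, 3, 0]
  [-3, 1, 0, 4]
x^4 - 12*x^3 + 54*x^2 - 108*x + 81

Expanding det(x·I − A) (e.g. by cofactor expansion or by noting that A is similar to its Jordan form J, which has the same characteristic polynomial as A) gives
  χ_A(x) = x^4 - 12*x^3 + 54*x^2 - 108*x + 81
which factors as (x - 3)^4. The eigenvalues (with algebraic multiplicities) are λ = 3 with multiplicity 4.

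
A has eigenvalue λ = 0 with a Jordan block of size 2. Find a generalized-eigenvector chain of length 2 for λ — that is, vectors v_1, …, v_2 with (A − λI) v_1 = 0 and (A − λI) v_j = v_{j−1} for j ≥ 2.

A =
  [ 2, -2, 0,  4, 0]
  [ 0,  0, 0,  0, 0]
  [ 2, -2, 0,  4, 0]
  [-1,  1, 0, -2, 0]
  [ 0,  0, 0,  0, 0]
A Jordan chain for λ = 0 of length 2:
v_1 = (2, 0, 2, -1, 0)ᵀ
v_2 = (1, 0, 0, 0, 0)ᵀ

Let N = A − (0)·I. We want v_2 with N^2 v_2 = 0 but N^1 v_2 ≠ 0; then v_{j-1} := N · v_j for j = 2, …, 2.

Pick v_2 = (1, 0, 0, 0, 0)ᵀ.
Then v_1 = N · v_2 = (2, 0, 2, -1, 0)ᵀ.

Sanity check: (A − (0)·I) v_1 = (0, 0, 0, 0, 0)ᵀ = 0. ✓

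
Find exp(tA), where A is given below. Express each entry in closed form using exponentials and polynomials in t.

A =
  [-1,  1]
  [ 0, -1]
e^{tA} =
  [exp(-t), t*exp(-t)]
  [0, exp(-t)]

Strategy: write A = P · J · P⁻¹ where J is a Jordan canonical form, so e^{tA} = P · e^{tJ} · P⁻¹, and e^{tJ} can be computed block-by-block.

A has Jordan form
J =
  [-1,  1]
  [ 0, -1]
(up to reordering of blocks).

Per-block formulas:
  For a 2×2 Jordan block J_2(-1): exp(t · J_2(-1)) = e^(-1t)·(I + t·N), where N is the 2×2 nilpotent shift.

After assembling e^{tJ} and conjugating by P, we get:

e^{tA} =
  [exp(-t), t*exp(-t)]
  [0, exp(-t)]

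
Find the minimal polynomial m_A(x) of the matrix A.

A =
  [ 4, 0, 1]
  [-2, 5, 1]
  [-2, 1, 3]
x^3 - 12*x^2 + 48*x - 64

The characteristic polynomial is χ_A(x) = (x - 4)^3, so the eigenvalues are known. The minimal polynomial is
  m_A(x) = Π_λ (x − λ)^{k_λ}
where k_λ is the size of the *largest* Jordan block for λ (equivalently, the smallest k with (A − λI)^k v = 0 for every generalised eigenvector v of λ).

  λ = 4: largest Jordan block has size 3, contributing (x − 4)^3

So m_A(x) = (x - 4)^3 = x^3 - 12*x^2 + 48*x - 64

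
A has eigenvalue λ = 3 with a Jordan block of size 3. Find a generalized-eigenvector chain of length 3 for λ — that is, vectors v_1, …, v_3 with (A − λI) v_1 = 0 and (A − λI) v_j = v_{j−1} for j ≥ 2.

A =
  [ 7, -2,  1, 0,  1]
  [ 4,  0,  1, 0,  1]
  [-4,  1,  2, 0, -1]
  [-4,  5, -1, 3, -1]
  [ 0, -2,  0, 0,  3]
A Jordan chain for λ = 3 of length 3:
v_1 = (4, 0, -8, 8, -8)ᵀ
v_2 = (4, 4, -4, -4, 0)ᵀ
v_3 = (1, 0, 0, 0, 0)ᵀ

Let N = A − (3)·I. We want v_3 with N^3 v_3 = 0 but N^2 v_3 ≠ 0; then v_{j-1} := N · v_j for j = 3, …, 2.

Pick v_3 = (1, 0, 0, 0, 0)ᵀ.
Then v_2 = N · v_3 = (4, 4, -4, -4, 0)ᵀ.
Then v_1 = N · v_2 = (4, 0, -8, 8, -8)ᵀ.

Sanity check: (A − (3)·I) v_1 = (0, 0, 0, 0, 0)ᵀ = 0. ✓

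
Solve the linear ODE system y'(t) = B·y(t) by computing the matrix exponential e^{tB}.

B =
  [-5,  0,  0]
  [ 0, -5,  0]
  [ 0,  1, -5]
e^{tB} =
  [exp(-5*t), 0, 0]
  [0, exp(-5*t), 0]
  [0, t*exp(-5*t), exp(-5*t)]

Strategy: write B = P · J · P⁻¹ where J is a Jordan canonical form, so e^{tB} = P · e^{tJ} · P⁻¹, and e^{tJ} can be computed block-by-block.

B has Jordan form
J =
  [-5,  1,  0]
  [ 0, -5,  0]
  [ 0,  0, -5]
(up to reordering of blocks).

Per-block formulas:
  For a 1×1 block at λ = -5: exp(t · [-5]) = [e^(-5t)].
  For a 2×2 Jordan block J_2(-5): exp(t · J_2(-5)) = e^(-5t)·(I + t·N), where N is the 2×2 nilpotent shift.

After assembling e^{tJ} and conjugating by P, we get:

e^{tB} =
  [exp(-5*t), 0, 0]
  [0, exp(-5*t), 0]
  [0, t*exp(-5*t), exp(-5*t)]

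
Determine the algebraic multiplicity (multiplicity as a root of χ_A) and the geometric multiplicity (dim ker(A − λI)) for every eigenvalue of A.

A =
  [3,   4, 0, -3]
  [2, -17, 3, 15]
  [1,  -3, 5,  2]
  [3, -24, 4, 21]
λ = 2: alg = 2, geom = 1; λ = 4: alg = 2, geom = 1

Step 1 — factor the characteristic polynomial to read off the algebraic multiplicities:
  χ_A(x) = (x - 4)^2*(x - 2)^2

Step 2 — compute geometric multiplicities via the rank-nullity identity g(λ) = n − rank(A − λI):
  rank(A − (2)·I) = 3, so dim ker(A − (2)·I) = n − 3 = 1
  rank(A − (4)·I) = 3, so dim ker(A − (4)·I) = n − 3 = 1

Summary:
  λ = 2: algebraic multiplicity = 2, geometric multiplicity = 1
  λ = 4: algebraic multiplicity = 2, geometric multiplicity = 1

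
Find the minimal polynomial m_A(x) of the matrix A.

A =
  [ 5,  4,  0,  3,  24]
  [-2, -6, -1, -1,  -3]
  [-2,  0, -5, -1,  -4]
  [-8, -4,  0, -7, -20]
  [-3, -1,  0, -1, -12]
x^3 + 15*x^2 + 75*x + 125

The characteristic polynomial is χ_A(x) = (x + 5)^5, so the eigenvalues are known. The minimal polynomial is
  m_A(x) = Π_λ (x − λ)^{k_λ}
where k_λ is the size of the *largest* Jordan block for λ (equivalently, the smallest k with (A − λI)^k v = 0 for every generalised eigenvector v of λ).

  λ = -5: largest Jordan block has size 3, contributing (x + 5)^3

So m_A(x) = (x + 5)^3 = x^3 + 15*x^2 + 75*x + 125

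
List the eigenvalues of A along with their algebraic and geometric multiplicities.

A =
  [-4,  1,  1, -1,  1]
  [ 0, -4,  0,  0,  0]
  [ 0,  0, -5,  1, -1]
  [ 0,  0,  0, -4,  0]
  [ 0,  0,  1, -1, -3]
λ = -4: alg = 5, geom = 3

Step 1 — factor the characteristic polynomial to read off the algebraic multiplicities:
  χ_A(x) = (x + 4)^5

Step 2 — compute geometric multiplicities via the rank-nullity identity g(λ) = n − rank(A − λI):
  rank(A − (-4)·I) = 2, so dim ker(A − (-4)·I) = n − 2 = 3

Summary:
  λ = -4: algebraic multiplicity = 5, geometric multiplicity = 3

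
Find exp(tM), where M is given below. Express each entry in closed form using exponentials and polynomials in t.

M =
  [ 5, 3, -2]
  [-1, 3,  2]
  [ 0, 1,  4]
e^{tM} =
  [-t^2*exp(4*t) + t*exp(4*t) + exp(4*t), -t^2*exp(4*t) + 3*t*exp(4*t), 2*t^2*exp(4*t) - 2*t*exp(4*t)]
  [-t*exp(4*t), -t*exp(4*t) + exp(4*t), 2*t*exp(4*t)]
  [-t^2*exp(4*t)/2, -t^2*exp(4*t)/2 + t*exp(4*t), t^2*exp(4*t) + exp(4*t)]

Strategy: write M = P · J · P⁻¹ where J is a Jordan canonical form, so e^{tM} = P · e^{tJ} · P⁻¹, and e^{tJ} can be computed block-by-block.

M has Jordan form
J =
  [4, 1, 0]
  [0, 4, 1]
  [0, 0, 4]
(up to reordering of blocks).

Per-block formulas:
  For a 3×3 Jordan block J_3(4): exp(t · J_3(4)) = e^(4t)·(I + t·N + (t^2/2)·N^2), where N is the 3×3 nilpotent shift.

After assembling e^{tJ} and conjugating by P, we get:

e^{tM} =
  [-t^2*exp(4*t) + t*exp(4*t) + exp(4*t), -t^2*exp(4*t) + 3*t*exp(4*t), 2*t^2*exp(4*t) - 2*t*exp(4*t)]
  [-t*exp(4*t), -t*exp(4*t) + exp(4*t), 2*t*exp(4*t)]
  [-t^2*exp(4*t)/2, -t^2*exp(4*t)/2 + t*exp(4*t), t^2*exp(4*t) + exp(4*t)]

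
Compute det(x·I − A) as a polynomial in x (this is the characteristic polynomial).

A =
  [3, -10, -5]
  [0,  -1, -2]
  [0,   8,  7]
x^3 - 9*x^2 + 27*x - 27

Expanding det(x·I − A) (e.g. by cofactor expansion or by noting that A is similar to its Jordan form J, which has the same characteristic polynomial as A) gives
  χ_A(x) = x^3 - 9*x^2 + 27*x - 27
which factors as (x - 3)^3. The eigenvalues (with algebraic multiplicities) are λ = 3 with multiplicity 3.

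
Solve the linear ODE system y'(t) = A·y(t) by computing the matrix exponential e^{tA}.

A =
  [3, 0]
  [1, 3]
e^{tA} =
  [exp(3*t), 0]
  [t*exp(3*t), exp(3*t)]

Strategy: write A = P · J · P⁻¹ where J is a Jordan canonical form, so e^{tA} = P · e^{tJ} · P⁻¹, and e^{tJ} can be computed block-by-block.

A has Jordan form
J =
  [3, 1]
  [0, 3]
(up to reordering of blocks).

Per-block formulas:
  For a 2×2 Jordan block J_2(3): exp(t · J_2(3)) = e^(3t)·(I + t·N), where N is the 2×2 nilpotent shift.

After assembling e^{tJ} and conjugating by P, we get:

e^{tA} =
  [exp(3*t), 0]
  [t*exp(3*t), exp(3*t)]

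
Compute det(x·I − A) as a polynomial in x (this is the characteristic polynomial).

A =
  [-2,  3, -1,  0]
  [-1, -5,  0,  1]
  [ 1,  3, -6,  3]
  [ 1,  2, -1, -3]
x^4 + 16*x^3 + 96*x^2 + 256*x + 256

Expanding det(x·I − A) (e.g. by cofactor expansion or by noting that A is similar to its Jordan form J, which has the same characteristic polynomial as A) gives
  χ_A(x) = x^4 + 16*x^3 + 96*x^2 + 256*x + 256
which factors as (x + 4)^4. The eigenvalues (with algebraic multiplicities) are λ = -4 with multiplicity 4.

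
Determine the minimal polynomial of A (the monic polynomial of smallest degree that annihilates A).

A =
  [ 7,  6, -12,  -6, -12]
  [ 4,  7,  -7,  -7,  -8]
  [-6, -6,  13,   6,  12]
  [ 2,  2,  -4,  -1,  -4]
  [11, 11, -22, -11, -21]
x^3 - 3*x^2 + 3*x - 1

The characteristic polynomial is χ_A(x) = (x - 1)^5, so the eigenvalues are known. The minimal polynomial is
  m_A(x) = Π_λ (x − λ)^{k_λ}
where k_λ is the size of the *largest* Jordan block for λ (equivalently, the smallest k with (A − λI)^k v = 0 for every generalised eigenvector v of λ).

  λ = 1: largest Jordan block has size 3, contributing (x − 1)^3

So m_A(x) = (x - 1)^3 = x^3 - 3*x^2 + 3*x - 1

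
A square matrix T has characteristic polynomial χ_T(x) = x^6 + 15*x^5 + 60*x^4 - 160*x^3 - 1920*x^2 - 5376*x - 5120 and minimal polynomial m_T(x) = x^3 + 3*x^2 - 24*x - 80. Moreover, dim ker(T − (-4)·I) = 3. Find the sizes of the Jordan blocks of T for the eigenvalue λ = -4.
Block sizes for λ = -4: [2, 2, 1]

Step 1 — from the characteristic polynomial, algebraic multiplicity of λ = -4 is 5. From dim ker(T − (-4)·I) = 3, there are exactly 3 Jordan blocks for λ = -4.
Step 2 — from the minimal polynomial, the factor (x + 4)^2 tells us the largest block for λ = -4 has size 2.
Step 3 — with total size 5, 3 blocks, and largest block 2, the block sizes (in nonincreasing order) are [2, 2, 1].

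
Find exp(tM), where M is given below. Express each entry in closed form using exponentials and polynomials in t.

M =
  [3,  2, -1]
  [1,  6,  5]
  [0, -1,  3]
e^{tM} =
  [3*t^2*exp(4*t)/2 - t*exp(4*t) + exp(4*t), 3*t^2*exp(4*t)/2 + 2*t*exp(4*t), 6*t^2*exp(4*t) - t*exp(4*t)]
  [t^2*exp(4*t)/2 + t*exp(4*t), t^2*exp(4*t)/2 + 2*t*exp(4*t) + exp(4*t), 2*t^2*exp(4*t) + 5*t*exp(4*t)]
  [-t^2*exp(4*t)/2, -t^2*exp(4*t)/2 - t*exp(4*t), -2*t^2*exp(4*t) - t*exp(4*t) + exp(4*t)]

Strategy: write M = P · J · P⁻¹ where J is a Jordan canonical form, so e^{tM} = P · e^{tJ} · P⁻¹, and e^{tJ} can be computed block-by-block.

M has Jordan form
J =
  [4, 1, 0]
  [0, 4, 1]
  [0, 0, 4]
(up to reordering of blocks).

Per-block formulas:
  For a 3×3 Jordan block J_3(4): exp(t · J_3(4)) = e^(4t)·(I + t·N + (t^2/2)·N^2), where N is the 3×3 nilpotent shift.

After assembling e^{tJ} and conjugating by P, we get:

e^{tM} =
  [3*t^2*exp(4*t)/2 - t*exp(4*t) + exp(4*t), 3*t^2*exp(4*t)/2 + 2*t*exp(4*t), 6*t^2*exp(4*t) - t*exp(4*t)]
  [t^2*exp(4*t)/2 + t*exp(4*t), t^2*exp(4*t)/2 + 2*t*exp(4*t) + exp(4*t), 2*t^2*exp(4*t) + 5*t*exp(4*t)]
  [-t^2*exp(4*t)/2, -t^2*exp(4*t)/2 - t*exp(4*t), -2*t^2*exp(4*t) - t*exp(4*t) + exp(4*t)]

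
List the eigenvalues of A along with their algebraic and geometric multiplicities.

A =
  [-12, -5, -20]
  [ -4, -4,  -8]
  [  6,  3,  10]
λ = -2: alg = 3, geom = 2

Step 1 — factor the characteristic polynomial to read off the algebraic multiplicities:
  χ_A(x) = (x + 2)^3

Step 2 — compute geometric multiplicities via the rank-nullity identity g(λ) = n − rank(A − λI):
  rank(A − (-2)·I) = 1, so dim ker(A − (-2)·I) = n − 1 = 2

Summary:
  λ = -2: algebraic multiplicity = 3, geometric multiplicity = 2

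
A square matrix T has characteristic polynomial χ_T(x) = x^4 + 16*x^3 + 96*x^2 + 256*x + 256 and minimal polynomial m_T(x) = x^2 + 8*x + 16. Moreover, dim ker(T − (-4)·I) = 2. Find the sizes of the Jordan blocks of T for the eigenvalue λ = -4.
Block sizes for λ = -4: [2, 2]

Step 1 — from the characteristic polynomial, algebraic multiplicity of λ = -4 is 4. From dim ker(T − (-4)·I) = 2, there are exactly 2 Jordan blocks for λ = -4.
Step 2 — from the minimal polynomial, the factor (x + 4)^2 tells us the largest block for λ = -4 has size 2.
Step 3 — with total size 4, 2 blocks, and largest block 2, the block sizes (in nonincreasing order) are [2, 2].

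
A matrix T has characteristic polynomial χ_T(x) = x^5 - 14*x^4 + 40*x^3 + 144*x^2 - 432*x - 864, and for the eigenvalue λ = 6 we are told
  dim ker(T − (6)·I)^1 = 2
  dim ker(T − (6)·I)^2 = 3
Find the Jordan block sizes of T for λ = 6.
Block sizes for λ = 6: [2, 1]

From the dimensions of kernels of powers, the number of Jordan blocks of size at least j is d_j − d_{j−1} where d_j = dim ker(N^j) (with d_0 = 0). Computing the differences gives [2, 1].
The number of blocks of size exactly k is (#blocks of size ≥ k) − (#blocks of size ≥ k + 1), so the partition is: 1 block(s) of size 1, 1 block(s) of size 2.
In nonincreasing order the block sizes are [2, 1].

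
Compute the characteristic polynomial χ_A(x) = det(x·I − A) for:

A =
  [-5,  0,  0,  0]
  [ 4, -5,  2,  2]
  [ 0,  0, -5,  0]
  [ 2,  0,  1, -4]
x^4 + 19*x^3 + 135*x^2 + 425*x + 500

Expanding det(x·I − A) (e.g. by cofactor expansion or by noting that A is similar to its Jordan form J, which has the same characteristic polynomial as A) gives
  χ_A(x) = x^4 + 19*x^3 + 135*x^2 + 425*x + 500
which factors as (x + 4)*(x + 5)^3. The eigenvalues (with algebraic multiplicities) are λ = -5 with multiplicity 3, λ = -4 with multiplicity 1.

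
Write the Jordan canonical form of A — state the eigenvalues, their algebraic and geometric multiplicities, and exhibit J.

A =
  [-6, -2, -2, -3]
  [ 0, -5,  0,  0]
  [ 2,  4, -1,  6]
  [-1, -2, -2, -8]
J_2(-5) ⊕ J_1(-5) ⊕ J_1(-5)

The characteristic polynomial is
  det(x·I − A) = x^4 + 20*x^3 + 150*x^2 + 500*x + 625 = (x + 5)^4

Eigenvalues and multiplicities (the geometric multiplicity of λ is n − rank(A − λI), which equals the number of Jordan blocks for λ):
  λ = -5: algebraic multiplicity = 4, geometric multiplicity = 3

Determining the block sizes for each eigenvalue:
  λ = -5: 3 blocks summing to 4 forces exactly one block of size 2 and the rest size 1 → block sizes [2, 1, 1]

Assembling the blocks gives a Jordan form
J =
  [-5,  1,  0,  0]
  [ 0, -5,  0,  0]
  [ 0,  0, -5,  0]
  [ 0,  0,  0, -5]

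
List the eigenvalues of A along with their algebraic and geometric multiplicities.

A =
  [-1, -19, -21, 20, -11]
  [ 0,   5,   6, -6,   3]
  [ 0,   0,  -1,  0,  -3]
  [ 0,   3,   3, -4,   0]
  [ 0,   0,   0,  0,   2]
λ = -1: alg = 3, geom = 2; λ = 2: alg = 2, geom = 2

Step 1 — factor the characteristic polynomial to read off the algebraic multiplicities:
  χ_A(x) = (x - 2)^2*(x + 1)^3

Step 2 — compute geometric multiplicities via the rank-nullity identity g(λ) = n − rank(A − λI):
  rank(A − (-1)·I) = 3, so dim ker(A − (-1)·I) = n − 3 = 2
  rank(A − (2)·I) = 3, so dim ker(A − (2)·I) = n − 3 = 2

Summary:
  λ = -1: algebraic multiplicity = 3, geometric multiplicity = 2
  λ = 2: algebraic multiplicity = 2, geometric multiplicity = 2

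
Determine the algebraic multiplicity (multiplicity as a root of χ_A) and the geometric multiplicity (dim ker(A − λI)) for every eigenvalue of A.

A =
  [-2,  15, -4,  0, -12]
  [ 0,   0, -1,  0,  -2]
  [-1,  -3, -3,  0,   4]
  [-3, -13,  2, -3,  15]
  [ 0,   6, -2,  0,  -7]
λ = -3: alg = 5, geom = 2

Step 1 — factor the characteristic polynomial to read off the algebraic multiplicities:
  χ_A(x) = (x + 3)^5

Step 2 — compute geometric multiplicities via the rank-nullity identity g(λ) = n − rank(A − λI):
  rank(A − (-3)·I) = 3, so dim ker(A − (-3)·I) = n − 3 = 2

Summary:
  λ = -3: algebraic multiplicity = 5, geometric multiplicity = 2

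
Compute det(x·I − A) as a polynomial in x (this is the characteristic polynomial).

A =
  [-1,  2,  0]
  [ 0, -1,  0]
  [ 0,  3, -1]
x^3 + 3*x^2 + 3*x + 1

Expanding det(x·I − A) (e.g. by cofactor expansion or by noting that A is similar to its Jordan form J, which has the same characteristic polynomial as A) gives
  χ_A(x) = x^3 + 3*x^2 + 3*x + 1
which factors as (x + 1)^3. The eigenvalues (with algebraic multiplicities) are λ = -1 with multiplicity 3.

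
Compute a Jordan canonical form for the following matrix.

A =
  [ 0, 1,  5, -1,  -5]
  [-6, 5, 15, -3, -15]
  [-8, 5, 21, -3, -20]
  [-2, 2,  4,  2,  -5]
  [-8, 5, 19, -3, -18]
J_3(2) ⊕ J_1(2) ⊕ J_1(2)

The characteristic polynomial is
  det(x·I − A) = x^5 - 10*x^4 + 40*x^3 - 80*x^2 + 80*x - 32 = (x - 2)^5

Eigenvalues and multiplicities (the geometric multiplicity of λ is n − rank(A − λI), which equals the number of Jordan blocks for λ):
  λ = 2: algebraic multiplicity = 5, geometric multiplicity = 3

Determining the block sizes for each eigenvalue:
  λ = 2: with am = 5 and gm = 3, the partition is not yet determined (e.g. several partitions of 5 into 3 parts exist). Let N = A − (2)·I. Computing rank(N^1) = 2, rank(N^2) = 1, rank(N^3) = 0; the number of blocks of size ≥ j is rank(N^{j−1}) − rank(N^j), giving [3, 1, 1]. So we have 1 block(s) of size 3, 2 block(s) of size 1 → block sizes [3, 1, 1]

Assembling the blocks gives a Jordan form
J =
  [2, 1, 0, 0, 0]
  [0, 2, 1, 0, 0]
  [0, 0, 2, 0, 0]
  [0, 0, 0, 2, 0]
  [0, 0, 0, 0, 2]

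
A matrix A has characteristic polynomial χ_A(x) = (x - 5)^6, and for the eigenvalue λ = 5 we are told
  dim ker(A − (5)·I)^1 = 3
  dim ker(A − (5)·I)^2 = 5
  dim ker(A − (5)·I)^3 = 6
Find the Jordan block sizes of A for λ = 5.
Block sizes for λ = 5: [3, 2, 1]

From the dimensions of kernels of powers, the number of Jordan blocks of size at least j is d_j − d_{j−1} where d_j = dim ker(N^j) (with d_0 = 0). Computing the differences gives [3, 2, 1].
The number of blocks of size exactly k is (#blocks of size ≥ k) − (#blocks of size ≥ k + 1), so the partition is: 1 block(s) of size 1, 1 block(s) of size 2, 1 block(s) of size 3.
In nonincreasing order the block sizes are [3, 2, 1].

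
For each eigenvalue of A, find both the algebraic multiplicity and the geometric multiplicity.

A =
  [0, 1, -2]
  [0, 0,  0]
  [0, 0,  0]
λ = 0: alg = 3, geom = 2

Step 1 — factor the characteristic polynomial to read off the algebraic multiplicities:
  χ_A(x) = x^3

Step 2 — compute geometric multiplicities via the rank-nullity identity g(λ) = n − rank(A − λI):
  rank(A − (0)·I) = 1, so dim ker(A − (0)·I) = n − 1 = 2

Summary:
  λ = 0: algebraic multiplicity = 3, geometric multiplicity = 2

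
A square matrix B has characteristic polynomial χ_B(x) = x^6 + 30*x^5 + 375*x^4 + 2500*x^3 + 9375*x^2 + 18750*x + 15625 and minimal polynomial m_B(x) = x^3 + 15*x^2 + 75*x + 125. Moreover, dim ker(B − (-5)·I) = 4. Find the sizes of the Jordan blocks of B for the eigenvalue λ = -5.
Block sizes for λ = -5: [3, 1, 1, 1]

Step 1 — from the characteristic polynomial, algebraic multiplicity of λ = -5 is 6. From dim ker(B − (-5)·I) = 4, there are exactly 4 Jordan blocks for λ = -5.
Step 2 — from the minimal polynomial, the factor (x + 5)^3 tells us the largest block for λ = -5 has size 3.
Step 3 — with total size 6, 4 blocks, and largest block 3, the block sizes (in nonincreasing order) are [3, 1, 1, 1].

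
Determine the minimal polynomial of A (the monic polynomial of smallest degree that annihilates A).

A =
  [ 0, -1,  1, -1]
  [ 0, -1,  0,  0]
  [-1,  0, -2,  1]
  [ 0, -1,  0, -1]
x^2 + 2*x + 1

The characteristic polynomial is χ_A(x) = (x + 1)^4, so the eigenvalues are known. The minimal polynomial is
  m_A(x) = Π_λ (x − λ)^{k_λ}
where k_λ is the size of the *largest* Jordan block for λ (equivalently, the smallest k with (A − λI)^k v = 0 for every generalised eigenvector v of λ).

  λ = -1: largest Jordan block has size 2, contributing (x + 1)^2

So m_A(x) = (x + 1)^2 = x^2 + 2*x + 1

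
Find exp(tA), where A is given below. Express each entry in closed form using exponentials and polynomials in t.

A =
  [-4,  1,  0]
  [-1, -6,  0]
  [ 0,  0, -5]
e^{tA} =
  [t*exp(-5*t) + exp(-5*t), t*exp(-5*t), 0]
  [-t*exp(-5*t), -t*exp(-5*t) + exp(-5*t), 0]
  [0, 0, exp(-5*t)]

Strategy: write A = P · J · P⁻¹ where J is a Jordan canonical form, so e^{tA} = P · e^{tJ} · P⁻¹, and e^{tJ} can be computed block-by-block.

A has Jordan form
J =
  [-5,  1,  0]
  [ 0, -5,  0]
  [ 0,  0, -5]
(up to reordering of blocks).

Per-block formulas:
  For a 2×2 Jordan block J_2(-5): exp(t · J_2(-5)) = e^(-5t)·(I + t·N), where N is the 2×2 nilpotent shift.
  For a 1×1 block at λ = -5: exp(t · [-5]) = [e^(-5t)].

After assembling e^{tJ} and conjugating by P, we get:

e^{tA} =
  [t*exp(-5*t) + exp(-5*t), t*exp(-5*t), 0]
  [-t*exp(-5*t), -t*exp(-5*t) + exp(-5*t), 0]
  [0, 0, exp(-5*t)]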